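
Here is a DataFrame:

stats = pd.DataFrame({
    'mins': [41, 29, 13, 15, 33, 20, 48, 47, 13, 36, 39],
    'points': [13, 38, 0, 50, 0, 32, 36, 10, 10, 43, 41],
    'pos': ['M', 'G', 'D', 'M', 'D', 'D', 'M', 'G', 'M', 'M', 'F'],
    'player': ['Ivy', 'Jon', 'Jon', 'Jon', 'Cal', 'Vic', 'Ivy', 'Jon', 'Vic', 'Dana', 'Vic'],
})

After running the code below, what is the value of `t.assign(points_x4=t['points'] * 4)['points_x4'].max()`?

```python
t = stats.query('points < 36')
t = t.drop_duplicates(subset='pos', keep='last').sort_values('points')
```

filter rows where points < 36:
   mins  points pos player
0    41      13   M    Ivy
2    13       0   D    Jon
4    33       0   D    Cal
5    20      32   D    Vic
7    47      10   G    Jon
8    13      10   M    Vic
drop duplicate pos (keep=last):
   mins  points pos player
5    20      32   D    Vic
7    47      10   G    Jon
8    13      10   M    Vic
sort by points:
   mins  points pos player
7    47      10   G    Jon
8    13      10   M    Vic
5    20      32   D    Vic
add column points_x4 = t['points'] * 4:
   mins  points pos player  points_x4
7    47      10   G    Jon         40
8    13      10   M    Vic         40
5    20      32   D    Vic        128
Reading off the max of column 'points_x4', we get 128.

128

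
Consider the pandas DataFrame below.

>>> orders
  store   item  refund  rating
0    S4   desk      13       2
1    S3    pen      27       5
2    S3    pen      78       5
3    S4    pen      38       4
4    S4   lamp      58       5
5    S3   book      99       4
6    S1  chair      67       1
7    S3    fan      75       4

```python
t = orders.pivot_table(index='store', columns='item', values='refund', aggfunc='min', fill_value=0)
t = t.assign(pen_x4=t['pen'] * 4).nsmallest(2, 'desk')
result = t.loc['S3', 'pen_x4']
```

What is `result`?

108

pivot: rows=store, cols=item, min(refund):
item   book  chair  desk  fan  lamp  pen
store                                   
S1        0     67     0    0     0    0
S3       99      0     0   75     0   27
S4        0      0    13    0    58   38
add column pen_x4 = t['pen'] * 4:
item   book  chair  desk  fan  lamp  pen  pen_x4
store                                           
S1        0     67     0    0     0    0       0
S3       99      0     0   75     0   27     108
S4        0      0    13    0    58   38     152
take 2 rows with smallest desk:
item   book  chair  desk  fan  lamp  pen  pen_x4
store                                           
S1        0     67     0    0     0    0       0
S3       99      0     0   75     0   27     108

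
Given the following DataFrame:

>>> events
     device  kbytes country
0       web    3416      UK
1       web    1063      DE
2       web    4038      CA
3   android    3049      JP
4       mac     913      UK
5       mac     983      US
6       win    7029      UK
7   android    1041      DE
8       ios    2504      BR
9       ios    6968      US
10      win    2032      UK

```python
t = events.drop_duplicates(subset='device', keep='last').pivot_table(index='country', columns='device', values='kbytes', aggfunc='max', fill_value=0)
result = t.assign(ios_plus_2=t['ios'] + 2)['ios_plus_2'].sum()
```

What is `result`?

6976

drop duplicate device (keep=last):
     device  kbytes country
2       web    4038      CA
5       mac     983      US
7   android    1041      DE
9       ios    6968      US
10      win    2032      UK
pivot: rows=country, cols=device, max(kbytes):
device   android   ios  mac   web   win
country                                
CA             0     0    0  4038     0
DE          1041     0    0     0     0
UK             0     0    0     0  2032
US             0  6968  983     0     0
add column ios_plus_2 = t['ios'] + 2:
device   android   ios  mac   web   win  ios_plus_2
country                                            
CA             0     0    0  4038     0           2
DE          1041     0    0     0     0           2
UK             0     0    0     0  2032           2
US             0  6968  983     0     0        6970
sum of column 'ios_plus_2' → 6976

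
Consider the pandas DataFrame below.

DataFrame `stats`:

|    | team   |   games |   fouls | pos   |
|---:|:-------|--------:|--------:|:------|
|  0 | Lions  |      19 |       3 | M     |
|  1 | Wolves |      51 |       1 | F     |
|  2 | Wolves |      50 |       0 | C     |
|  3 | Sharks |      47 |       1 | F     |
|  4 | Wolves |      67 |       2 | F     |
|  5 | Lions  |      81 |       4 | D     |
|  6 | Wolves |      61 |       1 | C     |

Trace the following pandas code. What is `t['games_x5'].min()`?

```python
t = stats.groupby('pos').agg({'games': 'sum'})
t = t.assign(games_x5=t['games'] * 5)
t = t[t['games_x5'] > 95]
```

405

group by pos, sum of games:
     games
pos       
C      111
D       81
F      165
M       19
add column games_x5 = t['games'] * 5:
     games  games_x5
pos                 
C      111       555
D       81       405
F      165       825
M       19        95
filter rows where games_x5 > 95:
     games  games_x5
pos                 
C      111       555
D       81       405
F      165       825
Taking the min of column 'games_x5' gives 405.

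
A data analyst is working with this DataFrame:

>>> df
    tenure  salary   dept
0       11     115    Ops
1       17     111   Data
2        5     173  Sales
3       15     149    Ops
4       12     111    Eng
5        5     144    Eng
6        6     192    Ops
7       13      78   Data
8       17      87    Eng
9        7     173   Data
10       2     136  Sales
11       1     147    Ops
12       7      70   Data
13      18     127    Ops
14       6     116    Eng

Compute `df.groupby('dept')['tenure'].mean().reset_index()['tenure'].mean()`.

8.675

group by dept, mean of tenure:
dept
Data     11.0
Eng      10.0
Ops      10.2
Sales     3.5
Name: tenure, dtype: float64
reset_index():
    dept  tenure
0   Data    11.0
1    Eng    10.0
2    Ops    10.2
3  Sales     3.5
The mean of column 'tenure' is 8.675.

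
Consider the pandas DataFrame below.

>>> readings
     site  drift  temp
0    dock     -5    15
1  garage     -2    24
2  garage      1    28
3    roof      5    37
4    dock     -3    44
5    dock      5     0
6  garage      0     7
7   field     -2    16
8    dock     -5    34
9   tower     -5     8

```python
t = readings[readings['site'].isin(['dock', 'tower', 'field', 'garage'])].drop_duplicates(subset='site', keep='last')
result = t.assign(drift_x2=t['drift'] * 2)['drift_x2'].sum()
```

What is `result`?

-24

filter rows where site in ['dock', 'tower', 'field', 'garage']:
     site  drift  temp
0    dock     -5    15
1  garage     -2    24
2  garage      1    28
4    dock     -3    44
5    dock      5     0
6  garage      0     7
7   field     -2    16
8    dock     -5    34
9   tower     -5     8
drop duplicate site (keep=last):
     site  drift  temp
6  garage      0     7
7   field     -2    16
8    dock     -5    34
9   tower     -5     8
add column drift_x2 = t['drift'] * 2:
     site  drift  temp  drift_x2
6  garage      0     7         0
7   field     -2    16        -4
8    dock     -5    34       -10
9   tower     -5     8       -10
The sum of column 'drift_x2' is -24.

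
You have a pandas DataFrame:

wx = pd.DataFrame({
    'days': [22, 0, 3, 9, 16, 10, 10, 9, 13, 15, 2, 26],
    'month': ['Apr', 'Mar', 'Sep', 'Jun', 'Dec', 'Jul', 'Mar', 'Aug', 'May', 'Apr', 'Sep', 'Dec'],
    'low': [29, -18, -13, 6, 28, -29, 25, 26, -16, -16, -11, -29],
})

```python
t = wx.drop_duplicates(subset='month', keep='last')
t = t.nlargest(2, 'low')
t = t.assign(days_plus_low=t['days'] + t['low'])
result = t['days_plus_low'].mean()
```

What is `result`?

drop duplicate month (keep=last):
    days month  low
3      9   Jun    6
5     10   Jul  -29
6     10   Mar   25
7      9   Aug   26
8     13   May  -16
9     15   Apr  -16
10     2   Sep  -11
11    26   Dec  -29
take 2 rows with largest low:
   days month  low
7     9   Aug   26
6    10   Mar   25
add column days_plus_low = t['days'] + t['low']:
   days month  low  days_plus_low
7     9   Aug   26             35
6    10   Mar   25             35
Taking the mean of column 'days_plus_low' gives 35.0.

35.0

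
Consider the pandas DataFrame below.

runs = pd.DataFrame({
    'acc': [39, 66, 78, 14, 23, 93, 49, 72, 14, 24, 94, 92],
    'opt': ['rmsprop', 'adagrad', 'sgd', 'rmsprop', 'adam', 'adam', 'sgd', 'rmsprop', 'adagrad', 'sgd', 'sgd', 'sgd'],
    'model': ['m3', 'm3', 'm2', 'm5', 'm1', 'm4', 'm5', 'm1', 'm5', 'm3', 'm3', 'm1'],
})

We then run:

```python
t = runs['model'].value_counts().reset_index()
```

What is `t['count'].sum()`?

value_counts of model:
model
m3    4
m5    3
m1    3
m2    1
m4    1
Name: count, dtype: int64
reset_index():
  model  count
0    m3      4
1    m5      3
2    m1      3
3    m2      1
4    m4      1
Reading off the sum of column 'count', we get 12.

12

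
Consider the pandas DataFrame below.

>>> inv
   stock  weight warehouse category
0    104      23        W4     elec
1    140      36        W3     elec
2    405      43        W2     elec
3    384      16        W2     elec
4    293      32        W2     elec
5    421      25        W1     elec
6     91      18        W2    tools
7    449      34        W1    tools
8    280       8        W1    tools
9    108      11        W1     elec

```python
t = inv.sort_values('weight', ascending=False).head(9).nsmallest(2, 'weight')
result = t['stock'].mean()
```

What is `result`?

sort by weight descending:
   stock  weight warehouse category
2    405      43        W2     elec
1    140      36        W3     elec
7    449      34        W1    tools
4    293      32        W2     elec
5    421      25        W1     elec
0    104      23        W4     elec
6     91      18        W2    tools
3    384      16        W2     elec
9    108      11        W1     elec
8    280       8        W1    tools
take first 9 rows:
   stock  weight warehouse category
2    405      43        W2     elec
1    140      36        W3     elec
7    449      34        W1    tools
4    293      32        W2     elec
5    421      25        W1     elec
0    104      23        W4     elec
6     91      18        W2    tools
3    384      16        W2     elec
9    108      11        W1     elec
take 2 rows with smallest weight:
   stock  weight warehouse category
9    108      11        W1     elec
3    384      16        W2     elec

246.0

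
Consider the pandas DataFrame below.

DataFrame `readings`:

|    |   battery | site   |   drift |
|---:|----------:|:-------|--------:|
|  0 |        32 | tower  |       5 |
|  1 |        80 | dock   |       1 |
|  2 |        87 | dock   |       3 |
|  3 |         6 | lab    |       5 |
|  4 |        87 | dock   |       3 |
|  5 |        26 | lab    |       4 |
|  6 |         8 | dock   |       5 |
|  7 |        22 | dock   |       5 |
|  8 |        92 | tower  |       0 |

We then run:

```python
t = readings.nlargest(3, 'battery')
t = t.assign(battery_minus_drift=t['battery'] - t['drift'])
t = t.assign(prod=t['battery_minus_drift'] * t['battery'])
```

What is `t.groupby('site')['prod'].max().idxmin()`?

take 3 rows with largest battery:
   battery   site  drift
8       92  tower      0
2       87   dock      3
4       87   dock      3
add column battery_minus_drift = t['battery'] - t['drift']:
   battery   site  drift  battery_minus_drift
8       92  tower      0                   92
2       87   dock      3                   84
4       87   dock      3                   84
add column prod = t['battery_minus_drift'] * t['battery']:
   battery   site  drift  battery_minus_drift  prod
8       92  tower      0                   92  8464
2       87   dock      3                   84  7308
4       87   dock      3                   84  7308
group by site, max of prod:
site
dock     7308
tower    8464
Name: prod, dtype: int64
Then the label with the smallest value: dock

dock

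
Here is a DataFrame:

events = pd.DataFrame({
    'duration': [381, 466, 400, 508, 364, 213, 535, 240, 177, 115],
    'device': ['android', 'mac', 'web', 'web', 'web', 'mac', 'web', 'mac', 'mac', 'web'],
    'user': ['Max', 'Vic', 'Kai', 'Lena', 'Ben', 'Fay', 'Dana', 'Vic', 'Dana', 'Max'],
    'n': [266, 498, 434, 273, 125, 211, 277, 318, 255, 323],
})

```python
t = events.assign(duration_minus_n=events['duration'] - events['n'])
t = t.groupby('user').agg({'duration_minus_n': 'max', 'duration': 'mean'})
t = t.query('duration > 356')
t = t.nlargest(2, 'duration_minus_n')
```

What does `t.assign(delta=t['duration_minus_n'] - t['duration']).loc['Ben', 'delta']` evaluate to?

-125.0

add column duration_minus_n = events['duration'] - events['n']:
   duration   device  user    n  duration_minus_n
0       381  android   Max  266               115
1       466      mac   Vic  498               -32
2       400      web   Kai  434               -34
3       508      web  Lena  273               235
4       364      web   Ben  125               239
5       213      mac   Fay  211                 2
6       535      web  Dana  277               258
7       240      mac   Vic  318               -78
8       177      mac  Dana  255               -78
9       115      web   Max  323              -208
group by user: max(duration_minus_n), mean(duration):
      duration_minus_n  duration
user                            
Ben                239     364.0
Dana               258     356.0
Fay                  2     213.0
Kai                -34     400.0
Lena               235     508.0
Max                115     248.0
Vic                -32     353.0
filter rows where duration > 356:
      duration_minus_n  duration
user                            
Ben                239     364.0
Kai                -34     400.0
Lena               235     508.0
take 2 rows with largest duration_minus_n:
      duration_minus_n  duration
user                            
Ben                239     364.0
Lena               235     508.0
add column delta = t['duration_minus_n'] - t['duration']:
      duration_minus_n  duration  delta
user                                   
Ben                239     364.0 -125.0
Lena               235     508.0 -273.0
Reading off the value at row 'Ben', column 'delta', we get -125.0.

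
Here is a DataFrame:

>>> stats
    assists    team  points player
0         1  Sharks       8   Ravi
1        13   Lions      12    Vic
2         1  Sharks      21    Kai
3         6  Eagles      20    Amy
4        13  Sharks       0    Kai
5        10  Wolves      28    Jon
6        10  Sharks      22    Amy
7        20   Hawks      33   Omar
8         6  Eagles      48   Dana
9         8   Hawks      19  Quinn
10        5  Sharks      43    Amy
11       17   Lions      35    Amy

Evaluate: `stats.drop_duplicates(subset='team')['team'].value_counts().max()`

drop duplicate team (keep=first):
   assists    team  points player
0        1  Sharks       8   Ravi
1       13   Lions      12    Vic
3        6  Eagles      20    Amy
5       10  Wolves      28    Jon
7       20   Hawks      33   Omar
value_counts of team:
team
Sharks    1
Lions     1
Eagles    1
Wolves    1
Hawks     1
Name: count, dtype: int64
max of the resulting series → 1

1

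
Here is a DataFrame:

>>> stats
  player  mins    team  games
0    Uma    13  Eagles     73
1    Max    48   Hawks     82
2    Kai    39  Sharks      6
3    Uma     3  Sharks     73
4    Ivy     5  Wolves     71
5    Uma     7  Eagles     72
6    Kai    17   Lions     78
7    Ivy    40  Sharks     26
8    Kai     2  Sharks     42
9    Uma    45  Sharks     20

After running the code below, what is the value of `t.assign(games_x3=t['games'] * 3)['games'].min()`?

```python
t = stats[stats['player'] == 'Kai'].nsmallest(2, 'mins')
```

filter rows where player == 'Kai':
  player  mins    team  games
2    Kai    39  Sharks      6
6    Kai    17   Lions     78
8    Kai     2  Sharks     42
take 2 rows with smallest mins:
  player  mins    team  games
8    Kai     2  Sharks     42
6    Kai    17   Lions     78
add column games_x3 = t['games'] * 3:
  player  mins    team  games  games_x3
8    Kai     2  Sharks     42       126
6    Kai    17   Lions     78       234

42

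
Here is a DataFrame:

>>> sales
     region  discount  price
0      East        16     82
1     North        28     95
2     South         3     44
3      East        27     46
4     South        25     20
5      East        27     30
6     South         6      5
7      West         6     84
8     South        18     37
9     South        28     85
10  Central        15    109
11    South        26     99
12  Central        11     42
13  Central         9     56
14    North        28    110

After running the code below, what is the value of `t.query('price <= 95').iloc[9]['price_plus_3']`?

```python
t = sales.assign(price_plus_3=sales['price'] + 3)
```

88

add column price_plus_3 = sales['price'] + 3:
     region  discount  price  price_plus_3
0      East        16     82            85
1     North        28     95            98
2     South         3     44            47
3      East        27     46            49
4     South        25     20            23
5      East        27     30            33
6     South         6      5             8
7      West         6     84            87
8     South        18     37            40
9     South        28     85            88
10  Central        15    109           112
11    South        26     99           102
12  Central        11     42            45
13  Central         9     56            59
14    North        28    110           113
filter rows where price <= 95:
     region  discount  price  price_plus_3
0      East        16     82            85
1     North        28     95            98
2     South         3     44            47
3      East        27     46            49
4     South        25     20            23
5      East        27     30            33
6     South         6      5             8
7      West         6     84            87
8     South        18     37            40
9     South        28     85            88
12  Central        11     42            45
13  Central         9     56            59
Reading off the value at position 9, column 'price_plus_3', we get 88.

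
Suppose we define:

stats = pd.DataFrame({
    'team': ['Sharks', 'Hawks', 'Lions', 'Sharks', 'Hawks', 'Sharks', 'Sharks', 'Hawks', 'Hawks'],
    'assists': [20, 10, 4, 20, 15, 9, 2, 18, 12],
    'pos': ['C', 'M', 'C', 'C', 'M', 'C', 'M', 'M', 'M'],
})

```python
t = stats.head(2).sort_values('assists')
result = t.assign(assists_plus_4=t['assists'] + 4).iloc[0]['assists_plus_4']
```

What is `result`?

take first 2 rows:
     team  assists pos
0  Sharks       20   C
1   Hawks       10   M
sort by assists:
     team  assists pos
1   Hawks       10   M
0  Sharks       20   C
add column assists_plus_4 = t['assists'] + 4:
     team  assists pos  assists_plus_4
1   Hawks       10   M              14
0  Sharks       20   C              24

14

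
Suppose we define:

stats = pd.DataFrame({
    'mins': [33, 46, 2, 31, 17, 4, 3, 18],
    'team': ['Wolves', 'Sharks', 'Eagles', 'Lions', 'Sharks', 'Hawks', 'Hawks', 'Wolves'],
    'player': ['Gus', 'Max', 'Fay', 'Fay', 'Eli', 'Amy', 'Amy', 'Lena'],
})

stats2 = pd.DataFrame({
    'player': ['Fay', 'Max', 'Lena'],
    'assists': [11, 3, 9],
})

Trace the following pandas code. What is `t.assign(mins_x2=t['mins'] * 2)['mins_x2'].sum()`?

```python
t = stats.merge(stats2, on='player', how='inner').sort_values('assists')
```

194

merge on 'player' (how='inner') → 4 rows:
   mins    team player  assists
0    46  Sharks    Max        3
1     2  Eagles    Fay       11
2    31   Lions    Fay       11
3    18  Wolves   Lena        9
sort by assists:
   mins    team player  assists
0    46  Sharks    Max        3
3    18  Wolves   Lena        9
1     2  Eagles    Fay       11
2    31   Lions    Fay       11
add column mins_x2 = t['mins'] * 2:
   mins    team player  assists  mins_x2
0    46  Sharks    Max        3       92
3    18  Wolves   Lena        9       36
1     2  Eagles    Fay       11        4
2    31   Lions    Fay       11       62
The sum of column 'mins_x2' is 194.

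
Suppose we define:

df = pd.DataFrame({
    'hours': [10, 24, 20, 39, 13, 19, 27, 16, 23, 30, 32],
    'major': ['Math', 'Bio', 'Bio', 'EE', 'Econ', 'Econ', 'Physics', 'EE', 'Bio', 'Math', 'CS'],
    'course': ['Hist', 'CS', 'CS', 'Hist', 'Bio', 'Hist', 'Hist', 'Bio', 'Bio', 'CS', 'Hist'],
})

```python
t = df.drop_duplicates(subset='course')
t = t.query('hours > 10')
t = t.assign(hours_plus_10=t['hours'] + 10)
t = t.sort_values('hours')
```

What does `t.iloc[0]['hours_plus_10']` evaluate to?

23

drop duplicate course (keep=first):
   hours major course
0     10  Math   Hist
1     24   Bio     CS
4     13  Econ    Bio
filter rows where hours > 10:
   hours major course
1     24   Bio     CS
4     13  Econ    Bio
add column hours_plus_10 = t['hours'] + 10:
   hours major course  hours_plus_10
1     24   Bio     CS             34
4     13  Econ    Bio             23
sort by hours:
   hours major course  hours_plus_10
4     13  Econ    Bio             23
1     24   Bio     CS             34
value at position 0, column 'hours_plus_10' → 23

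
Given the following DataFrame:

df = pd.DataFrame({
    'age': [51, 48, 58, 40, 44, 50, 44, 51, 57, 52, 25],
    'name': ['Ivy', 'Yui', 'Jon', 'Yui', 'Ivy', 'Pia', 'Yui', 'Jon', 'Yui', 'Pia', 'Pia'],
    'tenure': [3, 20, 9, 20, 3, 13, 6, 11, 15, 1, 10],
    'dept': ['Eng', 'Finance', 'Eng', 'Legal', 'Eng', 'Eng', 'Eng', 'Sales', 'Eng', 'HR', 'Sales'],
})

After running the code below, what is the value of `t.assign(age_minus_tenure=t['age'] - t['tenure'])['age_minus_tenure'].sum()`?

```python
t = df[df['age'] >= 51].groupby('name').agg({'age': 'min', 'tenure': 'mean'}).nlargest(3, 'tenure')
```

filter rows where age >= 51:
   age name  tenure   dept
0   51  Ivy       3    Eng
2   58  Jon       9    Eng
7   51  Jon      11  Sales
8   57  Yui      15    Eng
9   52  Pia       1     HR
group by name: min(age), mean(tenure):
      age  tenure
name             
Ivy    51     3.0
Jon    51    10.0
Pia    52     1.0
Yui    57    15.0
take 3 rows with largest tenure:
      age  tenure
name             
Yui    57    15.0
Jon    51    10.0
Ivy    51     3.0
add column age_minus_tenure = t['age'] - t['tenure']:
      age  tenure  age_minus_tenure
name                               
Yui    57    15.0              42.0
Jon    51    10.0              41.0
Ivy    51     3.0              48.0

131.0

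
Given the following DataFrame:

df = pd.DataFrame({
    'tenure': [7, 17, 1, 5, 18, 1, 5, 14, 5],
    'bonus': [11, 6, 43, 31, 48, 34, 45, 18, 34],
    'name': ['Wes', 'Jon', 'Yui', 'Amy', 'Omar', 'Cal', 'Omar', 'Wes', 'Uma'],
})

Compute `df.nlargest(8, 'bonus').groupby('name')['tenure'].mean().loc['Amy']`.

5.0

take 8 rows with largest bonus:
   tenure  bonus  name
4      18     48  Omar
6       5     45  Omar
2       1     43   Yui
5       1     34   Cal
8       5     34   Uma
3       5     31   Amy
7      14     18   Wes
0       7     11   Wes
group by name, mean of tenure:
name
Amy      5.0
Cal      1.0
Omar    11.5
Uma      5.0
Wes     10.5
Yui      1.0
Name: tenure, dtype: float64
Then the value at index 'Amy': 5.0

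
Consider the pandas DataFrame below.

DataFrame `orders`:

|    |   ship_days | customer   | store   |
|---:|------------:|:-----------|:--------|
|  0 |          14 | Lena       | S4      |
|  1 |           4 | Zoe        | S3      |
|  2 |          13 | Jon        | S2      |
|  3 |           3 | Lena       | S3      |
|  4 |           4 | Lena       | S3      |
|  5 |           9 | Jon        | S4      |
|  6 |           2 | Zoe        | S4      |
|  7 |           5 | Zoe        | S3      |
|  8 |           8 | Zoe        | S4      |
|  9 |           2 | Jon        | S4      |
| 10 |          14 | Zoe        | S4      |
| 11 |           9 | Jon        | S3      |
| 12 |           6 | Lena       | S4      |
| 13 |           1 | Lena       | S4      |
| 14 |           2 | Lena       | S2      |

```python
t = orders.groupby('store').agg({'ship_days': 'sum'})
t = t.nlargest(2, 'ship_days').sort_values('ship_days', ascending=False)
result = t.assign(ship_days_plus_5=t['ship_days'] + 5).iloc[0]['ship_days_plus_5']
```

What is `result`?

group by store, sum of ship_days:
       ship_days
store           
S2            15
S3            25
S4            56
take 2 rows with largest ship_days:
       ship_days
store           
S4            56
S3            25
sort by ship_days descending:
       ship_days
store           
S4            56
S3            25
add column ship_days_plus_5 = t['ship_days'] + 5:
       ship_days  ship_days_plus_5
store                             
S4            56                61
S3            25                30
Hence 61.

61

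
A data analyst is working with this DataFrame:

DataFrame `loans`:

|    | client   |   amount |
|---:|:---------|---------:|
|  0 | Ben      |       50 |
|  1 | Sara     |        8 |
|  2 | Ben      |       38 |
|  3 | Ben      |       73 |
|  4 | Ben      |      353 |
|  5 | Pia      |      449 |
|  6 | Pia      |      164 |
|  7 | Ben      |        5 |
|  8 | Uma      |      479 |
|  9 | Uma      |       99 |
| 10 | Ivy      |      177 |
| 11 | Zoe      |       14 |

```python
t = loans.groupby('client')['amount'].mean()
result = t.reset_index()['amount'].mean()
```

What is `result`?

149.716666667

group by client, mean of amount:
client
Ben     103.8
Ivy     177.0
Pia     306.5
Sara      8.0
Uma     289.0
Zoe      14.0
Name: amount, dtype: float64
reset_index():
  client  amount
0    Ben   103.8
1    Ivy   177.0
2    Pia   306.5
3   Sara     8.0
4    Uma   289.0
5    Zoe    14.0
Then the mean of column 'amount': 149.716666667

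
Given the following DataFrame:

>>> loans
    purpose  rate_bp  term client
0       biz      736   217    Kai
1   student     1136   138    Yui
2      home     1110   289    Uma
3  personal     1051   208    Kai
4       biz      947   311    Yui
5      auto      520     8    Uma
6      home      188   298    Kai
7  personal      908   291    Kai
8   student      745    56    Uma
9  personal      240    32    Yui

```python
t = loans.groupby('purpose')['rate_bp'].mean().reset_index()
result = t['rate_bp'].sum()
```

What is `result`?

3684.0

group by purpose, mean of rate_bp:
purpose
auto        520.0
biz         841.5
home        649.0
personal    733.0
student     940.5
Name: rate_bp, dtype: float64
reset_index():
    purpose  rate_bp
0      auto    520.0
1       biz    841.5
2      home    649.0
3  personal    733.0
4   student    940.5
The sum of column 'rate_bp' is 3684.0.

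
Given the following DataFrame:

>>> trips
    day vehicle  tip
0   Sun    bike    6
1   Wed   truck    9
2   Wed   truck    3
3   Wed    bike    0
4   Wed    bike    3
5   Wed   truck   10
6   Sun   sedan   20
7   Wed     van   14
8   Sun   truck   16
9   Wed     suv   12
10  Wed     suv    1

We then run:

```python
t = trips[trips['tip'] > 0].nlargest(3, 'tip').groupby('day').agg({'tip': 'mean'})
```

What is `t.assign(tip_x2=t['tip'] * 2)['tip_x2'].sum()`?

filter rows where tip > 0:
    day vehicle  tip
0   Sun    bike    6
1   Wed   truck    9
2   Wed   truck    3
4   Wed    bike    3
5   Wed   truck   10
6   Sun   sedan   20
7   Wed     van   14
8   Sun   truck   16
9   Wed     suv   12
10  Wed     suv    1
take 3 rows with largest tip:
   day vehicle  tip
6  Sun   sedan   20
8  Sun   truck   16
7  Wed     van   14
group by day, mean of tip:
      tip
day      
Sun  18.0
Wed  14.0
add column tip_x2 = t['tip'] * 2:
      tip  tip_x2
day              
Sun  18.0    36.0
Wed  14.0    28.0

64.0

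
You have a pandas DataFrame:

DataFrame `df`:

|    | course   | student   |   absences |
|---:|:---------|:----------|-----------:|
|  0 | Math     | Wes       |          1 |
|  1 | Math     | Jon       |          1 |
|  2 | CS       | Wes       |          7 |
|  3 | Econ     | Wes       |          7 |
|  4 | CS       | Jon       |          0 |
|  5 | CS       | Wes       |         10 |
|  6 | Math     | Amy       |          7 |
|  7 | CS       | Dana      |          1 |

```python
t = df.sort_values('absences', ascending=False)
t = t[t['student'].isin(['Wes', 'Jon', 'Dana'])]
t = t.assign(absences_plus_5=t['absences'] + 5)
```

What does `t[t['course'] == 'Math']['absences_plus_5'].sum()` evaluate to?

sort by absences descending:
  course student  absences
5     CS     Wes        10
2     CS     Wes         7
3   Econ     Wes         7
6   Math     Amy         7
0   Math     Wes         1
1   Math     Jon         1
7     CS    Dana         1
4     CS     Jon         0
filter rows where student in ['Wes', 'Jon', 'Dana']:
  course student  absences
5     CS     Wes        10
2     CS     Wes         7
3   Econ     Wes         7
0   Math     Wes         1
1   Math     Jon         1
7     CS    Dana         1
4     CS     Jon         0
add column absences_plus_5 = t['absences'] + 5:
  course student  absences  absences_plus_5
5     CS     Wes        10               15
2     CS     Wes         7               12
3   Econ     Wes         7               12
0   Math     Wes         1                6
1   Math     Jon         1                6
7     CS    Dana         1                6
4     CS     Jon         0                5
filter rows where course == 'Math':
  course student  absences  absences_plus_5
0   Math     Wes         1                6
1   Math     Jon         1                6

12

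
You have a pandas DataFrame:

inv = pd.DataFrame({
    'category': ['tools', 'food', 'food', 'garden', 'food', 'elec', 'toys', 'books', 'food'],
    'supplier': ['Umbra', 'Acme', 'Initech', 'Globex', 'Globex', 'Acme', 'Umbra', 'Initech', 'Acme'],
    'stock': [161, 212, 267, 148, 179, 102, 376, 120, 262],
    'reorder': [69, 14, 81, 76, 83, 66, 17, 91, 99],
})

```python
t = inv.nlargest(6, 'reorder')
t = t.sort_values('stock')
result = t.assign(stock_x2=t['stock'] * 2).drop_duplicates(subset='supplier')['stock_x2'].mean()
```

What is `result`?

take 6 rows with largest reorder:
  category supplier  stock  reorder
8     food     Acme    262       99
7    books  Initech    120       91
4     food   Globex    179       83
2     food  Initech    267       81
3   garden   Globex    148       76
0    tools    Umbra    161       69
sort by stock:
  category supplier  stock  reorder
7    books  Initech    120       91
3   garden   Globex    148       76
0    tools    Umbra    161       69
4     food   Globex    179       83
8     food     Acme    262       99
2     food  Initech    267       81
add column stock_x2 = t['stock'] * 2:
  category supplier  stock  reorder  stock_x2
7    books  Initech    120       91       240
3   garden   Globex    148       76       296
0    tools    Umbra    161       69       322
4     food   Globex    179       83       358
8     food     Acme    262       99       524
2     food  Initech    267       81       534
drop duplicate supplier (keep=first):
  category supplier  stock  reorder  stock_x2
7    books  Initech    120       91       240
3   garden   Globex    148       76       296
0    tools    Umbra    161       69       322
8     food     Acme    262       99       524
Then the mean of column 'stock_x2': 345.5

345.5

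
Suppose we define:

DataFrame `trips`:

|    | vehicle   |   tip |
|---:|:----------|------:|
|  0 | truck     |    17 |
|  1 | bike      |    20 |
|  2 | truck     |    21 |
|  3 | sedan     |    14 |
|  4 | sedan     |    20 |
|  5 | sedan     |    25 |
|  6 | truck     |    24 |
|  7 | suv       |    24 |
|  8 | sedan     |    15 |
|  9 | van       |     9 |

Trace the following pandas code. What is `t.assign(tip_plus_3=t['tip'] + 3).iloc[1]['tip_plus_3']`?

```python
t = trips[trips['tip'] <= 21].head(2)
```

23

filter rows where tip <= 21:
  vehicle  tip
0   truck   17
1    bike   20
2   truck   21
3   sedan   14
4   sedan   20
8   sedan   15
9     van    9
take first 2 rows:
  vehicle  tip
0   truck   17
1    bike   20
add column tip_plus_3 = t['tip'] + 3:
  vehicle  tip  tip_plus_3
0   truck   17          20
1    bike   20          23
Reading off the value at position 1, column 'tip_plus_3', we get 23.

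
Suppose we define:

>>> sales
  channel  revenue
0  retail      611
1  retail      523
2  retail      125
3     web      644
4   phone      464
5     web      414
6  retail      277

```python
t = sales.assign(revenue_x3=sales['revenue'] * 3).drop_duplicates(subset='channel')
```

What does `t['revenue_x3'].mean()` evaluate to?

1719.0

add column revenue_x3 = sales['revenue'] * 3:
  channel  revenue  revenue_x3
0  retail      611        1833
1  retail      523        1569
2  retail      125         375
3     web      644        1932
4   phone      464        1392
5     web      414        1242
6  retail      277         831
drop duplicate channel (keep=first):
  channel  revenue  revenue_x3
0  retail      611        1833
3     web      644        1932
4   phone      464        1392
So mean() = 1719.0.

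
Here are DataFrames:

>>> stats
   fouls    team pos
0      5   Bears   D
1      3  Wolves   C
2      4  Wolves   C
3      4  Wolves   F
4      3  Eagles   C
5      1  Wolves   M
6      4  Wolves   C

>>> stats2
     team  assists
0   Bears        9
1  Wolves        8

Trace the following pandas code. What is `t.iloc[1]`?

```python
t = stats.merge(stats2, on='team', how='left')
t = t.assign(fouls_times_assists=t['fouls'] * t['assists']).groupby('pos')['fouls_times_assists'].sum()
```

45.0

merge on 'team' (how='left') → 7 rows:
   fouls    team pos  assists
0      5   Bears   D      9.0
1      3  Wolves   C      8.0
2      4  Wolves   C      8.0
3      4  Wolves   F      8.0
4      3  Eagles   C      NaN
5      1  Wolves   M      8.0
6      4  Wolves   C      8.0
add column fouls_times_assists = t['fouls'] * t['assists']:
   fouls    team pos  assists  fouls_times_assists
0      5   Bears   D      9.0                 45.0
1      3  Wolves   C      8.0                 24.0
2      4  Wolves   C      8.0                 32.0
3      4  Wolves   F      8.0                 32.0
4      3  Eagles   C      NaN                  NaN
5      1  Wolves   M      8.0                  8.0
6      4  Wolves   C      8.0                 32.0
group by pos, sum of fouls_times_assists:
pos
C    88.0
D    45.0
F    32.0
M     8.0
Name: fouls_times_assists, dtype: float64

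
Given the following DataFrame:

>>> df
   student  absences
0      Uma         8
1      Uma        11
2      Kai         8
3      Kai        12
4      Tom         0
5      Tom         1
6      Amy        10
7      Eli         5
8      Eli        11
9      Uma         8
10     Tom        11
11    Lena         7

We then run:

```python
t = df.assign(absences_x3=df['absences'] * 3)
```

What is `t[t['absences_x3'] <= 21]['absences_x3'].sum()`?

39

add column absences_x3 = df['absences'] * 3:
   student  absences  absences_x3
0      Uma         8           24
1      Uma        11           33
2      Kai         8           24
3      Kai        12           36
4      Tom         0            0
5      Tom         1            3
6      Amy        10           30
7      Eli         5           15
8      Eli        11           33
9      Uma         8           24
10     Tom        11           33
11    Lena         7           21
filter rows where absences_x3 <= 21:
   student  absences  absences_x3
4      Tom         0            0
5      Tom         1            3
7      Eli         5           15
11    Lena         7           21
Then the sum of column 'absences_x3': 39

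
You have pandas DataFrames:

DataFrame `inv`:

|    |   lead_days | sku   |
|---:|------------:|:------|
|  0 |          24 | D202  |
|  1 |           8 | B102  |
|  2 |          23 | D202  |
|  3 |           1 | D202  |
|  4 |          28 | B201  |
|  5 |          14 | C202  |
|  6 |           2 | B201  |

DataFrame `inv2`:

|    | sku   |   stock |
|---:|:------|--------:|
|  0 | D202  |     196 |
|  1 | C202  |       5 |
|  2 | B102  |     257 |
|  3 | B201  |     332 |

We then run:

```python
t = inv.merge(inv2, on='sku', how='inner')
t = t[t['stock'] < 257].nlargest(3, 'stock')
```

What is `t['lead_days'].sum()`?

48

merge on 'sku' (how='inner') → 7 rows:
   lead_days   sku  stock
0         24  D202    196
1          8  B102    257
2         23  D202    196
3          1  D202    196
4         28  B201    332
5         14  C202      5
6          2  B201    332
filter rows where stock < 257:
   lead_days   sku  stock
0         24  D202    196
2         23  D202    196
3          1  D202    196
5         14  C202      5
take 3 rows with largest stock:
   lead_days   sku  stock
0         24  D202    196
2         23  D202    196
3          1  D202    196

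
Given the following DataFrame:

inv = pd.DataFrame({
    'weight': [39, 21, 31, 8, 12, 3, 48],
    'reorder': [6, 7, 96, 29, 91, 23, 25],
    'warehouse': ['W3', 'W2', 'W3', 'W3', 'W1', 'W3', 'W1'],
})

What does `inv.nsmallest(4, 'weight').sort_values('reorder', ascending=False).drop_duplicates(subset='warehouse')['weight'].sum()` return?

41

take 4 rows with smallest weight:
   weight  reorder warehouse
5       3       23        W3
3       8       29        W3
4      12       91        W1
1      21        7        W2
sort by reorder descending:
   weight  reorder warehouse
4      12       91        W1
3       8       29        W3
5       3       23        W3
1      21        7        W2
drop duplicate warehouse (keep=first):
   weight  reorder warehouse
4      12       91        W1
3       8       29        W3
1      21        7        W2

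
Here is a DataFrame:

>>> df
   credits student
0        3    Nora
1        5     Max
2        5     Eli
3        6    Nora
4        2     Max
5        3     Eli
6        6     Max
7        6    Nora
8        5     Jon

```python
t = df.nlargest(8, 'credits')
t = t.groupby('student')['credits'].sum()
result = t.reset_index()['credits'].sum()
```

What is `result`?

take 8 rows with largest credits:
   credits student
3        6    Nora
6        6     Max
7        6    Nora
1        5     Max
2        5     Eli
8        5     Jon
0        3    Nora
5        3     Eli
group by student, sum of credits:
student
Eli      8
Jon      5
Max     11
Nora    15
Name: credits, dtype: int64
reset_index():
  student  credits
0     Eli        8
1     Jon        5
2     Max       11
3    Nora       15
Reading off the sum of column 'credits', we get 39.

39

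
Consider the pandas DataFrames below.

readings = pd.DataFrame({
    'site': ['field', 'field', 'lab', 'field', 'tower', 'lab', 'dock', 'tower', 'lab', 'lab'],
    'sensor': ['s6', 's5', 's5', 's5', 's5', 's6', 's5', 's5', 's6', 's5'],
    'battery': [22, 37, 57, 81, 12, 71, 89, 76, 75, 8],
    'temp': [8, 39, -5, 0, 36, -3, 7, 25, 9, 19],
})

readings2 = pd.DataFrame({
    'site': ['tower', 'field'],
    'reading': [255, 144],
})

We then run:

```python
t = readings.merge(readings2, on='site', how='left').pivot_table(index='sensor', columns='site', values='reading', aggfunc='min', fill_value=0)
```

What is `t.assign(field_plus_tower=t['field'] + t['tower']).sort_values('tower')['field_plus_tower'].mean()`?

271.5

merge on 'site' (how='left') → 10 rows:
    site sensor  battery  temp  reading
0  field     s6       22     8    144.0
1  field     s5       37    39    144.0
2    lab     s5       57    -5      NaN
3  field     s5       81     0    144.0
4  tower     s5       12    36    255.0
5    lab     s6       71    -3      NaN
6   dock     s5       89     7      NaN
7  tower     s5       76    25    255.0
8    lab     s6       75     9      NaN
9    lab     s5        8    19      NaN
pivot: rows=sensor, cols=site, min(reading):
site    field  tower
sensor              
s5      144.0  255.0
s6      144.0    0.0
add column field_plus_tower = t['field'] + t['tower']:
site    field  tower  field_plus_tower
sensor                                
s5      144.0  255.0             399.0
s6      144.0    0.0             144.0
sort by tower:
site    field  tower  field_plus_tower
sensor                                
s6      144.0    0.0             144.0
s5      144.0  255.0             399.0
Hence 271.5.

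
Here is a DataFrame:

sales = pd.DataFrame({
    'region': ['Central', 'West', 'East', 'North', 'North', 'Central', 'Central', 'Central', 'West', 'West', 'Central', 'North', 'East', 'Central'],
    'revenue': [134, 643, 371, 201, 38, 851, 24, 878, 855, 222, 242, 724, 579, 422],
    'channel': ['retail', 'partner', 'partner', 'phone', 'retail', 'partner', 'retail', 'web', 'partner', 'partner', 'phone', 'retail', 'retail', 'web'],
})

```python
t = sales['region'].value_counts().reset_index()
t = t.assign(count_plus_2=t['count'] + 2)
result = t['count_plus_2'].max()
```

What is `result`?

value_counts of region:
region
Central    6
West       3
North      3
East       2
Name: count, dtype: int64
reset_index():
    region  count
0  Central      6
1     West      3
2    North      3
3     East      2
add column count_plus_2 = t['count'] + 2:
    region  count  count_plus_2
0  Central      6             8
1     West      3             5
2    North      3             5
3     East      2             4
Hence 8.

8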